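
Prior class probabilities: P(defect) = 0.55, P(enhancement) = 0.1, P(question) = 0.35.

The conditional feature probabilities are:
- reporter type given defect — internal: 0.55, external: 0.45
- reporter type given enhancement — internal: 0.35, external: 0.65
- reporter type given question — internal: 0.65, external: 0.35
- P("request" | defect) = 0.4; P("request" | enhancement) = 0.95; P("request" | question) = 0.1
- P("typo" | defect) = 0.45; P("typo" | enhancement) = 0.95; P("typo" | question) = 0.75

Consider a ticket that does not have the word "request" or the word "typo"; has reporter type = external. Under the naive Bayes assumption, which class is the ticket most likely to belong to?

defect

defect: 0.55 × 0.45 × (1−0.4) × (1−0.45) = 0.081675
enhancement: 0.1 × 0.65 × (1−0.95) × (1−0.95) = 0.0001625
question: 0.35 × 0.35 × (1−0.1) × (1−0.75) = 0.0275625
Highest score → defect.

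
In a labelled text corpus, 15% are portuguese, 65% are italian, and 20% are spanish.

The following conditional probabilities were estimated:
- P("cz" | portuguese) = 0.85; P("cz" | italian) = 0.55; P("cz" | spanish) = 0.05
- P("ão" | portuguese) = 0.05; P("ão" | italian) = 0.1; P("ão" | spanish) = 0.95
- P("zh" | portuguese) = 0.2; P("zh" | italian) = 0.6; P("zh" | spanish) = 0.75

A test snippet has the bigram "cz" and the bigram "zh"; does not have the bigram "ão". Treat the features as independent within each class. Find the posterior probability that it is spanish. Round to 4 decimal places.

portuguese: 0.15 × 0.85 × (1−0.05) × 0.2 = 0.024225
italian: 0.65 × 0.55 × (1−0.1) × 0.6 = 0.19305
spanish: 0.2 × 0.05 × (1−0.95) × 0.75 = 0.000375
P(spanish | x) = 0.000375 / 0.21765 ≈ 0.0017

0.0017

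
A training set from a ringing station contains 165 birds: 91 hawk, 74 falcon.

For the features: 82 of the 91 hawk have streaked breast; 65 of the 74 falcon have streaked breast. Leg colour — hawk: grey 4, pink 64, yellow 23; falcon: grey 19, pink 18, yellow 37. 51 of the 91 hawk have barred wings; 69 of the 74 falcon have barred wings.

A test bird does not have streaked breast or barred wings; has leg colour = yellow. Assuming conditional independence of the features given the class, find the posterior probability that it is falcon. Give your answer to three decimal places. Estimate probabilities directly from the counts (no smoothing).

0.233

hawk: (91/165) × (9/91) × (23/91) × (40/91) ≈ 0.00605987
falcon: (74/165) × (9/74) × (37/74) × (5/74) ≈ 0.00184275
P(falcon | x) = 0.00184275 / 0.00790262 ≈ 0.233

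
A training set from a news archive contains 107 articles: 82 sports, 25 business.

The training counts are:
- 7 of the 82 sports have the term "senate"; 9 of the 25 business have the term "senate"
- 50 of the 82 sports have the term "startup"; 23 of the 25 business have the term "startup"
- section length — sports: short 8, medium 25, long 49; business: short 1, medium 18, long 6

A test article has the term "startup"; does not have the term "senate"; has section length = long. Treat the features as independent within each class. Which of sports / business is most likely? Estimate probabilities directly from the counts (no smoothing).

sports: (82/107) × (75/82) × (50/82) × (49/82) ≈ 0.255397
business: (25/107) × (16/25) × (23/25) × (6/25) ≈ 0.0330168
Highest score → sports.

sports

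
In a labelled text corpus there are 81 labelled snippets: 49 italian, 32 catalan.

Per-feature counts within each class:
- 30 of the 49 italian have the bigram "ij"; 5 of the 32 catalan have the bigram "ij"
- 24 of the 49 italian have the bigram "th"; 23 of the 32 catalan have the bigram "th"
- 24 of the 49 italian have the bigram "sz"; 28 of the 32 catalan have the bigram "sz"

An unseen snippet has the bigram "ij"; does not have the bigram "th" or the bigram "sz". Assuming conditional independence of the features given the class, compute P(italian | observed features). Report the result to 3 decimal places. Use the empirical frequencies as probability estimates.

italian: (49/81) × (30/49) × (25/49) × (25/49) ≈ 0.0964104
catalan: (32/81) × (5/32) × (9/32) × (4/32) ≈ 0.00217014
P(italian | x) = 0.0964104 / 0.09858054 ≈ 0.978

0.978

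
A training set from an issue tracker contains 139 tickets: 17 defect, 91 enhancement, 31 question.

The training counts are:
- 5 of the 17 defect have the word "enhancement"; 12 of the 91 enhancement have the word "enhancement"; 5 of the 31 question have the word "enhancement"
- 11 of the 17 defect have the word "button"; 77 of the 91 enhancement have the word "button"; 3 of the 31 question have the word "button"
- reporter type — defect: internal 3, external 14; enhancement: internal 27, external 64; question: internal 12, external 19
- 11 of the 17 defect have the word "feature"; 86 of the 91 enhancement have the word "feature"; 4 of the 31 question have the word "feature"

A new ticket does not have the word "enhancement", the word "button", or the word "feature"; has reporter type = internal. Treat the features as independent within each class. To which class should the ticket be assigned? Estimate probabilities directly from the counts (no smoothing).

defect: (17/139) × (12/17) × (6/17) × (3/17) × (6/17) ≈ 0.00189777
enhancement: (91/139) × (79/91) × (14/91) × (27/91) × (5/91) ≈ 0.00142544
question: (31/139) × (26/31) × (28/31) × (12/31) × (27/31) ≈ 0.0569609
Highest score → question.

question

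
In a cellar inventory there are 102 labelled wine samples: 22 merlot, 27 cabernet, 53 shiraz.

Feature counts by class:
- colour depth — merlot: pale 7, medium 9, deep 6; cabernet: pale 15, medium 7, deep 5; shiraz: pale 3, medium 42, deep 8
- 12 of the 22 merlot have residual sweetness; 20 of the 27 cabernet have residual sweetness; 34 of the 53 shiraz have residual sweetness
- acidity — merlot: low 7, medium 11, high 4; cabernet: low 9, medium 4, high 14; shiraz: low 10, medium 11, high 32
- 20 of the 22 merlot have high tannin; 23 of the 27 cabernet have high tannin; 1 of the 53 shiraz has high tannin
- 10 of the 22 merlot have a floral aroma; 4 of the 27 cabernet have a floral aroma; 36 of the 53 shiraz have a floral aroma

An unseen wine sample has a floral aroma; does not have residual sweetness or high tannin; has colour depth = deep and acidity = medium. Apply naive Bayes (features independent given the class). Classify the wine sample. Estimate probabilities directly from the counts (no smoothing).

merlot: (22/102) × (6/22) × (10/22) × (11/22) × (2/22) × (10/22) ≈ 0.000552437
cabernet: (27/102) × (5/27) × (7/27) × (4/27) × (4/27) × (4/27) ≈ 0.0000413231
shiraz: (53/102) × (8/53) × (19/53) × (11/53) × (52/53) × (36/53) ≈ 0.003889
Highest score → shiraz.

shiraz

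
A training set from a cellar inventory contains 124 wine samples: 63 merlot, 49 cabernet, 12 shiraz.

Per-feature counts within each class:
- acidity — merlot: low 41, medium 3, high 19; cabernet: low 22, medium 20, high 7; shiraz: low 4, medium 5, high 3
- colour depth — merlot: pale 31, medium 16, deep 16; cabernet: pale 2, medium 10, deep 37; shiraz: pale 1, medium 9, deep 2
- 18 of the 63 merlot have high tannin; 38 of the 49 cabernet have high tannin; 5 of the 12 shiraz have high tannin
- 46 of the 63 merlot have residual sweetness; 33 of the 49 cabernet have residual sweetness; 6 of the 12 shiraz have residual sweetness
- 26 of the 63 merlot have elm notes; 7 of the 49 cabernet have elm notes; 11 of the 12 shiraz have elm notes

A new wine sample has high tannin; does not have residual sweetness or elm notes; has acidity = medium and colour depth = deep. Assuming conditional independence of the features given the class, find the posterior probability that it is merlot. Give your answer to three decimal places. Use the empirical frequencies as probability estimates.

0.010

merlot: (63/124) × (3/63) × (16/63) × (18/63) × (17/63) × (37/63) ≈ 0.000278215
cabernet: (49/124) × (20/49) × (37/49) × (38/49) × (16/49) × (42/49) ≈ 0.026435
shiraz: (12/124) × (5/12) × (2/12) × (5/12) × (6/12) × (1/12) ≈ 0.000116674
P(merlot | x) = 0.000278215 / 0.026829889 ≈ 0.010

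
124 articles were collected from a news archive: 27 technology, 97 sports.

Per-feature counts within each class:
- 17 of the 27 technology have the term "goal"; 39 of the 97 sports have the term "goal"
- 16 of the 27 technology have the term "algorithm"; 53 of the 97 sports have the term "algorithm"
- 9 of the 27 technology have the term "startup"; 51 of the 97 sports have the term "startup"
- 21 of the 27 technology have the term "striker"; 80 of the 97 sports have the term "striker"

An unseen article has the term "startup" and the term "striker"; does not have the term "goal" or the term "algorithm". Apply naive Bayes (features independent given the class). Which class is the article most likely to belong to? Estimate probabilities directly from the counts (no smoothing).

technology: (27/124) × (10/27) × (11/27) × (9/27) × (21/27) ≈ 0.00851808
sports: (97/124) × (58/97) × (44/97) × (51/97) × (80/97) ≈ 0.0920034
Highest score → sports.

sports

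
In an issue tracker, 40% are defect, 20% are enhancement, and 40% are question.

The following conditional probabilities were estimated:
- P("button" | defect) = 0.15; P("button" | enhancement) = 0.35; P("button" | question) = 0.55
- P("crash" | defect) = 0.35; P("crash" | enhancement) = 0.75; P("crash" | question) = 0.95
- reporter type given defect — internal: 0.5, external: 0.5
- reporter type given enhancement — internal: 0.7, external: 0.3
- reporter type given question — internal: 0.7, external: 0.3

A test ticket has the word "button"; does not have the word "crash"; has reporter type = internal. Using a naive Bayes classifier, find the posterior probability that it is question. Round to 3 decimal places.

0.195

defect: 0.4 × 0.15 × (1−0.35) × 0.5 = 0.0195
enhancement: 0.2 × 0.35 × (1−0.75) × 0.7 = 0.01225
question: 0.4 × 0.55 × (1−0.95) × 0.7 = 0.0077
P(question | x) = 0.0077 / 0.03945 ≈ 0.195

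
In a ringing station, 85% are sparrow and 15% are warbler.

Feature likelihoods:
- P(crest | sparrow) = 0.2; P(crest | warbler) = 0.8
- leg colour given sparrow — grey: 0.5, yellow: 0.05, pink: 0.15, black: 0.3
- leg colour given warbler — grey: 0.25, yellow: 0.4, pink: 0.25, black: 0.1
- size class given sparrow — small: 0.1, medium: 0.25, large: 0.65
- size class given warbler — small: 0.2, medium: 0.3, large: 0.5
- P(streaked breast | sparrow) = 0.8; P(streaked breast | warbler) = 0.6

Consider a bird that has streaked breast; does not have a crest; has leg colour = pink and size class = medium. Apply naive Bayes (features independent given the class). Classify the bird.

sparrow: 0.85 × (1−0.2) × 0.15 × 0.25 × 0.8 = 0.0204
warbler: 0.15 × (1−0.8) × 0.25 × 0.3 × 0.6 = 0.00135
Highest score → sparrow.

sparrow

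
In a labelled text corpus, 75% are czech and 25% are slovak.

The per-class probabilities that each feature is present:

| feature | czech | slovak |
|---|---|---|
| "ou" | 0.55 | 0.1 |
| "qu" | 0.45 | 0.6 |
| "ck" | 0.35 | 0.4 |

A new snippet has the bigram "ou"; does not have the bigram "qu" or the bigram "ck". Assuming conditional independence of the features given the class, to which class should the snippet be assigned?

czech

czech: 0.75 × 0.55 × (1−0.45) × (1−0.35) = 0.14746875
slovak: 0.25 × 0.1 × (1−0.6) × (1−0.4) = 0.006
Highest score → czech.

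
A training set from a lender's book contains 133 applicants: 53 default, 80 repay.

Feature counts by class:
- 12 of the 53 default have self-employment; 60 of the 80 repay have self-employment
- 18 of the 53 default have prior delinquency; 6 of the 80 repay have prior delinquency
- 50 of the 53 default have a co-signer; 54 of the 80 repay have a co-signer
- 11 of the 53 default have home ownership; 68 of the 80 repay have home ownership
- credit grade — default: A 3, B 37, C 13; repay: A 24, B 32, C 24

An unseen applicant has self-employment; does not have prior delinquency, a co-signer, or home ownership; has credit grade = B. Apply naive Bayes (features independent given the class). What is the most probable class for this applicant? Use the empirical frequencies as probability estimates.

default: (53/133) × (12/53) × (35/53) × (3/53) × (42/53) × (37/53) ≈ 0.00186581
repay: (80/133) × (60/80) × (74/80) × (26/80) × (12/80) × (32/80) ≈ 0.00813722
Highest score → repay.

repay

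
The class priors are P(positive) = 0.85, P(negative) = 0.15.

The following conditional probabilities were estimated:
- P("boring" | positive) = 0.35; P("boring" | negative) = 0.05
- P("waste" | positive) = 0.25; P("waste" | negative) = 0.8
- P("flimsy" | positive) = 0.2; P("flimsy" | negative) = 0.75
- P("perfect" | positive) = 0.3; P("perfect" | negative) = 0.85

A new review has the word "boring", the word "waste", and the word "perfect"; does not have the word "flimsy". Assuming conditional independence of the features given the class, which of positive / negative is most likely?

positive: 0.85 × 0.35 × 0.25 × (1−0.2) × 0.3 = 0.01785
negative: 0.15 × 0.05 × 0.8 × (1−0.75) × 0.85 = 0.001275
Highest score → positive.

positive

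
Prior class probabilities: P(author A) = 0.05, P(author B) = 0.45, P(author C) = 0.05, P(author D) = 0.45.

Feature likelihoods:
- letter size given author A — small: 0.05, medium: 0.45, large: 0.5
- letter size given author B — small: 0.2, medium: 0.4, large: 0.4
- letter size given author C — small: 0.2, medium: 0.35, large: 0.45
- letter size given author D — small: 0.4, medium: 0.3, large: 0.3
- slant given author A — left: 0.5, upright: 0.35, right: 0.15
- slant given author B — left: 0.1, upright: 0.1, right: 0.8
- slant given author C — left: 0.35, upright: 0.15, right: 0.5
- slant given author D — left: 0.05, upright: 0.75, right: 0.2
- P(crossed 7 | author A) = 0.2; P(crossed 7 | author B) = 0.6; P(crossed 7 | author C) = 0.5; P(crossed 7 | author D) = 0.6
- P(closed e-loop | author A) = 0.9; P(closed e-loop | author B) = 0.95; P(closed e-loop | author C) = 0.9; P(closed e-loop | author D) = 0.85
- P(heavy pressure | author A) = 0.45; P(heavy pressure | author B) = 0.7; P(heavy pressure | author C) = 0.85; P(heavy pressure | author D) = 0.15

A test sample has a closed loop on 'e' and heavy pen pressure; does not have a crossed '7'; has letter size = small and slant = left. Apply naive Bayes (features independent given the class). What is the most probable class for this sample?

author A: 0.05 × 0.05 × 0.5 × (1−0.2) × 0.9 × 0.45 = 0.000405
author B: 0.45 × 0.2 × 0.1 × (1−0.6) × 0.95 × 0.7 = 0.002394
author C: 0.05 × 0.2 × 0.35 × (1−0.5) × 0.9 × 0.85 = 0.00133875
author D: 0.45 × 0.4 × 0.05 × (1−0.6) × 0.85 × 0.15 = 0.000459
Highest score → author B.

author B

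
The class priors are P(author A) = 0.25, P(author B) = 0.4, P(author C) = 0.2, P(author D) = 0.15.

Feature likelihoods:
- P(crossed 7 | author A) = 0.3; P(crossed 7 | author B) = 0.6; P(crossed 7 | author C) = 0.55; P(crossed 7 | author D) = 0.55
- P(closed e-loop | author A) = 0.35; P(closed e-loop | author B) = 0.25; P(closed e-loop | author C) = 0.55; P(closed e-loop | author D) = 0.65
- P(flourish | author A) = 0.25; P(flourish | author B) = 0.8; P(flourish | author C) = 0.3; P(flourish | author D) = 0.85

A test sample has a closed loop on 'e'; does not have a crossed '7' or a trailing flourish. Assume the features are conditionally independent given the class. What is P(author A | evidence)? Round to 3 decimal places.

0.483

author A: 0.25 × (1−0.3) × 0.35 × (1−0.25) = 0.0459375
author B: 0.4 × (1−0.6) × 0.25 × (1−0.8) = 0.008
author C: 0.2 × (1−0.55) × 0.55 × (1−0.3) = 0.03465
author D: 0.15 × (1−0.55) × 0.65 × (1−0.85) = 0.00658125
P(author A | x) = 0.0459375 / 0.09516875 ≈ 0.483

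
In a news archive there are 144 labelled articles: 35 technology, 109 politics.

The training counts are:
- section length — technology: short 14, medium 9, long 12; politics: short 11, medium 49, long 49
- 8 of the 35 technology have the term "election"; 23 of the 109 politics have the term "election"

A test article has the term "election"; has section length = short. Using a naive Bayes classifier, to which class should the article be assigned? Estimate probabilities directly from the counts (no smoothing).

technology

technology: (35/144) × (14/35) × (8/35) ≈ 0.0222222
politics: (109/144) × (11/109) × (23/109) ≈ 0.0161188
Highest score → technology.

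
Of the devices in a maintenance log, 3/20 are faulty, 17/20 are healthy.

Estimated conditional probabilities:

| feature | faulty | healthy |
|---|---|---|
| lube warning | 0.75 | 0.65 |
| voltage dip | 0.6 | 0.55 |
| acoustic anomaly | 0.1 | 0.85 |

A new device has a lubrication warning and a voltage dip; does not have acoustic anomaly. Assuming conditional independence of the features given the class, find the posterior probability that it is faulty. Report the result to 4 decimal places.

0.5713

faulty: 0.15 × 0.75 × 0.6 × (1−0.1) = 0.06075
healthy: 0.85 × 0.65 × 0.55 × (1−0.85) = 0.04558125
P(faulty | x) = 0.06075 / 0.10633125 ≈ 0.5713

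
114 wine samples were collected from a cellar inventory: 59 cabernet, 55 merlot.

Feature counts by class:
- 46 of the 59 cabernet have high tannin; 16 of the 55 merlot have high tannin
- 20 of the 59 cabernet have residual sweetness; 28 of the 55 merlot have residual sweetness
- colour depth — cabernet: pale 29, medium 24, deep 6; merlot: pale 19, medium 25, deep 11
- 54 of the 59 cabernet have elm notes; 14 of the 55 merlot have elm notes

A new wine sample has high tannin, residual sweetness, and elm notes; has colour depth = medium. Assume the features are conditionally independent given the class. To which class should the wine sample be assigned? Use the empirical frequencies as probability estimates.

cabernet

cabernet: (59/114) × (46/59) × (20/59) × (24/59) × (54/59) ≈ 0.0509251
merlot: (55/114) × (16/55) × (28/55) × (25/55) × (14/55) ≈ 0.0082671
Highest score → cabernet.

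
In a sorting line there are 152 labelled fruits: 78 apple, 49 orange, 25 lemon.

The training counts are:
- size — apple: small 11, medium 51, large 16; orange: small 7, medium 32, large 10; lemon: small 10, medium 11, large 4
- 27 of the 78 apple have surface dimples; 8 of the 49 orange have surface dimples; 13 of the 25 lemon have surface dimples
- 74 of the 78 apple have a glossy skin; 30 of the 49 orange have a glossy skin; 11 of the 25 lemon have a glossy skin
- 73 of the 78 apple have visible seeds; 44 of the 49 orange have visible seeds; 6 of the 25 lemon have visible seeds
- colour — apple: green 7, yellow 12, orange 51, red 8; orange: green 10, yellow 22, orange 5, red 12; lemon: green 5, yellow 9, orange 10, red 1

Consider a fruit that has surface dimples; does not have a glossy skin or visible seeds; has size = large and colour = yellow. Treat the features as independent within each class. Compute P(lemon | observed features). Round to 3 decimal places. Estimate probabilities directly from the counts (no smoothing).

0.909

apple: (78/152) × (16/78) × (27/78) × (4/78) × (5/78) × (12/78) ≈ 0.0000184278
orange: (49/152) × (10/49) × (8/49) × (19/49) × (5/49) × (22/49) ≈ 0.000190813
lemon: (25/152) × (4/25) × (13/25) × (14/25) × (19/25) × (9/25) = 0.00209664
P(lemon | x) = 0.00209664 / 0.0023058808 ≈ 0.909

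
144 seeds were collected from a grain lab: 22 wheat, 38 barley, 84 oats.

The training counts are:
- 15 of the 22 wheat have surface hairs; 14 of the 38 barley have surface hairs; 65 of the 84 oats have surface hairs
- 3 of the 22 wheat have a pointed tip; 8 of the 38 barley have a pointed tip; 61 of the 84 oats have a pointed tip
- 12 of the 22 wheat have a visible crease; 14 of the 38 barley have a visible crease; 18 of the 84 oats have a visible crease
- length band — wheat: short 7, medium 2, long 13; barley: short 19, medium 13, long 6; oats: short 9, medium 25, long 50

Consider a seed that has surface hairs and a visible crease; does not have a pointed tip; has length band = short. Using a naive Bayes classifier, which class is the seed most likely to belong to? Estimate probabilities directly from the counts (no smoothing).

wheat: (22/144) × (15/22) × (19/22) × (12/22) × (7/22) ≈ 0.0156133
barley: (38/144) × (14/38) × (30/38) × (14/38) × (19/38) ≈ 0.014139
oats: (84/144) × (65/84) × (23/84) × (18/84) × (9/84) ≈ 0.00283763
Highest score → wheat.

wheat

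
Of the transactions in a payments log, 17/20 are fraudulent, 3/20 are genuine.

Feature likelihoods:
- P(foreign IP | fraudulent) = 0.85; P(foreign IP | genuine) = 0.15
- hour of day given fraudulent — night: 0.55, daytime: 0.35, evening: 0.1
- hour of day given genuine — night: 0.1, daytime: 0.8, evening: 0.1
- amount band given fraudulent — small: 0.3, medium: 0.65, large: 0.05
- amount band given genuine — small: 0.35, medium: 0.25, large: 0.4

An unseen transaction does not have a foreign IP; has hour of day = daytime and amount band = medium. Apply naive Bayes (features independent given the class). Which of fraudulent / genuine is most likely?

fraudulent

fraudulent: 0.85 × (1−0.85) × 0.35 × 0.65 = 0.02900625
genuine: 0.15 × (1−0.15) × 0.8 × 0.25 = 0.0255
Highest score → fraudulent.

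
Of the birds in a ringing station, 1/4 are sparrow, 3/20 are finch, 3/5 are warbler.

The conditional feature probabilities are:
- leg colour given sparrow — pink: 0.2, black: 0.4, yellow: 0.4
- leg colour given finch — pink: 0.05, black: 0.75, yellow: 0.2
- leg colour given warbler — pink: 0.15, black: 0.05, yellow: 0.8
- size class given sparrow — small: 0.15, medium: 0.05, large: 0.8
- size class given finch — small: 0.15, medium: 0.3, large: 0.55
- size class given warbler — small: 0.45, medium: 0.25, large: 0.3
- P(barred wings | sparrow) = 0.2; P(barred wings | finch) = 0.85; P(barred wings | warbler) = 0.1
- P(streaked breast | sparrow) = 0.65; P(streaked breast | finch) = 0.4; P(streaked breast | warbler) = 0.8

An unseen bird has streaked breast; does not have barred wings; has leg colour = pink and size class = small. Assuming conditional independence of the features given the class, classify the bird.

warbler

sparrow: 0.25 × 0.2 × 0.15 × (1−0.2) × 0.65 = 0.0039
finch: 0.15 × 0.05 × 0.15 × (1−0.85) × 0.4 = 0.0000675
warbler: 0.6 × 0.15 × 0.45 × (1−0.1) × 0.8 = 0.02916
Highest score → warbler.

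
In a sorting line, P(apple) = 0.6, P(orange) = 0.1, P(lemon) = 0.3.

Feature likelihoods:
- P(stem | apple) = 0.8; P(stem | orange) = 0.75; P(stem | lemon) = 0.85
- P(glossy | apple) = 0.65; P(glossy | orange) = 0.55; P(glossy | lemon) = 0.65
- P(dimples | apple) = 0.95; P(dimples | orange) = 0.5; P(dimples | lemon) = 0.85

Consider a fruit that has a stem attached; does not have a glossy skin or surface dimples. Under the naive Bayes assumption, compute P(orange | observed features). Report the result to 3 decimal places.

0.436

apple: 0.6 × 0.8 × (1−0.65) × (1−0.95) = 0.0084
orange: 0.1 × 0.75 × (1−0.55) × (1−0.5) = 0.016875
lemon: 0.3 × 0.85 × (1−0.65) × (1−0.85) = 0.0133875
P(orange | x) = 0.016875 / 0.0386625 ≈ 0.436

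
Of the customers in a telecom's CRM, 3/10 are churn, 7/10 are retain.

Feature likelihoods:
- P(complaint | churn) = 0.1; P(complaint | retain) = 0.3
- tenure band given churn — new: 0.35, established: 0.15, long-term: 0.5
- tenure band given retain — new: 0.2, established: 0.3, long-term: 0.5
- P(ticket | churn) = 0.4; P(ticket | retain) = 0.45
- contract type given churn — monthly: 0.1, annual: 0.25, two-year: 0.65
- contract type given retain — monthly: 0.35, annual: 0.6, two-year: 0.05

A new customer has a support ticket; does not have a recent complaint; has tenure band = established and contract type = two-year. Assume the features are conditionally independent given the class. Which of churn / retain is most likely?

churn: 0.3 × (1−0.1) × 0.15 × 0.4 × 0.65 = 0.01053
retain: 0.7 × (1−0.3) × 0.3 × 0.45 × 0.05 = 0.0033075
Highest score → churn.

churn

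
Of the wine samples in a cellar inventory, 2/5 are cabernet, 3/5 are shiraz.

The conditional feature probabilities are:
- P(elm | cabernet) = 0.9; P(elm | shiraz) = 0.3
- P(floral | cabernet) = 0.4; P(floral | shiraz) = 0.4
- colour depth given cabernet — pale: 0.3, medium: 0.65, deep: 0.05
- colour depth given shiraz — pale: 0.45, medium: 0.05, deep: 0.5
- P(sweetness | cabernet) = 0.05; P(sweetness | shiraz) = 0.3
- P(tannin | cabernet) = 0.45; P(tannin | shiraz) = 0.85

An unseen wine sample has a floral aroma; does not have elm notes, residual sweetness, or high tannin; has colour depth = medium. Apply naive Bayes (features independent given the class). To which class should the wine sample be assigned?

cabernet: 0.4 × (1−0.9) × 0.4 × 0.65 × (1−0.05) × (1−0.45) = 0.005434
shiraz: 0.6 × (1−0.3) × 0.4 × 0.05 × (1−0.3) × (1−0.85) = 0.000882
Highest score → cabernet.

cabernet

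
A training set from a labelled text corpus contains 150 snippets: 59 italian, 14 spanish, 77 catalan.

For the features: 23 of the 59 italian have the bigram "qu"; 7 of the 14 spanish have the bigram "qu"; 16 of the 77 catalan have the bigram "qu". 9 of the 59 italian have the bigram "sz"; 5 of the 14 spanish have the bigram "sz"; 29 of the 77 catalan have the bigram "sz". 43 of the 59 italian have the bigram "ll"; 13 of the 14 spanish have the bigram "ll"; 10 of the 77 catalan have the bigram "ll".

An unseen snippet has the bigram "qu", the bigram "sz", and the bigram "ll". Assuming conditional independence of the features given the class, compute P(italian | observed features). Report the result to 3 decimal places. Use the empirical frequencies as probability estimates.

0.452

italian: (59/150) × (23/59) × (9/59) × (43/59) ≈ 0.0170468
spanish: (14/150) × (7/14) × (5/14) × (13/14) ≈ 0.0154762
catalan: (77/150) × (16/77) × (29/77) × (10/77) ≈ 0.00521729
P(italian | x) = 0.0170468 / 0.03774029 ≈ 0.452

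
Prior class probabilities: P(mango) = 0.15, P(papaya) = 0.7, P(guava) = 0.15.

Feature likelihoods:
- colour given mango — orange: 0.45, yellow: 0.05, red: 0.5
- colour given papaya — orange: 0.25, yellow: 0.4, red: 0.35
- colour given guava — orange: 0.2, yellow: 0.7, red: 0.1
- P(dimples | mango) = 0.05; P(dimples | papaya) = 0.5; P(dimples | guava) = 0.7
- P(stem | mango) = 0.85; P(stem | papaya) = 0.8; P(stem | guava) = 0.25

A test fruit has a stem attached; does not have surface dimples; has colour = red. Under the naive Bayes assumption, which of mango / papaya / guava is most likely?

papaya

mango: 0.15 × 0.5 × (1−0.05) × 0.85 = 0.0605625
papaya: 0.7 × 0.35 × (1−0.5) × 0.8 = 0.098
guava: 0.15 × 0.1 × (1−0.7) × 0.25 = 0.001125
Highest score → papaya.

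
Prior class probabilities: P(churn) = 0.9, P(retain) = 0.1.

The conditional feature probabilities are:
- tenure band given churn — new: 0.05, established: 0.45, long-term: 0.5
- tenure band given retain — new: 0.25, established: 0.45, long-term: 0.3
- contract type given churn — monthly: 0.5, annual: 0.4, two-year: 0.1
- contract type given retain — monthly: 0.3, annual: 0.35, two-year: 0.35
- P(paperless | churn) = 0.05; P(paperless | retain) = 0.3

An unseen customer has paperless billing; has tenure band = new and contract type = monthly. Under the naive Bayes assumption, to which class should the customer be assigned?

retain

churn: 0.9 × 0.05 × 0.5 × 0.05 = 0.001125
retain: 0.1 × 0.25 × 0.3 × 0.3 = 0.00225
Highest score → retain.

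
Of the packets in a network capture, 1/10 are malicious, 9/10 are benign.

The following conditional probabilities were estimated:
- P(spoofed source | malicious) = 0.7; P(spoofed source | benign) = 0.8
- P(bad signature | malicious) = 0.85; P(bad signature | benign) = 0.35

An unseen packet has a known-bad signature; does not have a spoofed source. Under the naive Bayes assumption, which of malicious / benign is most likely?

malicious: 0.1 × (1−0.7) × 0.85 = 0.0255
benign: 0.9 × (1−0.8) × 0.35 = 0.063
Highest score → benign.

benign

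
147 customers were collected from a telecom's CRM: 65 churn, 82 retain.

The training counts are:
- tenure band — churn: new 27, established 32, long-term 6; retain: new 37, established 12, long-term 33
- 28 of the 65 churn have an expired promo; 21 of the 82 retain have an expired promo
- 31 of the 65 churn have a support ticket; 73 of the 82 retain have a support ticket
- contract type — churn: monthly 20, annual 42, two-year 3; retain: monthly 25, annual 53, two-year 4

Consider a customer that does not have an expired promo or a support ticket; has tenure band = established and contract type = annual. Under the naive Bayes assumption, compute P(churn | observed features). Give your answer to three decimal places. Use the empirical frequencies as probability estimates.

churn: (65/147) × (32/65) × (37/65) × (34/65) × (42/65) ≈ 0.0418815
retain: (82/147) × (12/82) × (61/82) × (9/82) × (53/82) ≈ 0.00430795
P(churn | x) = 0.0418815 / 0.04618945 ≈ 0.907

0.907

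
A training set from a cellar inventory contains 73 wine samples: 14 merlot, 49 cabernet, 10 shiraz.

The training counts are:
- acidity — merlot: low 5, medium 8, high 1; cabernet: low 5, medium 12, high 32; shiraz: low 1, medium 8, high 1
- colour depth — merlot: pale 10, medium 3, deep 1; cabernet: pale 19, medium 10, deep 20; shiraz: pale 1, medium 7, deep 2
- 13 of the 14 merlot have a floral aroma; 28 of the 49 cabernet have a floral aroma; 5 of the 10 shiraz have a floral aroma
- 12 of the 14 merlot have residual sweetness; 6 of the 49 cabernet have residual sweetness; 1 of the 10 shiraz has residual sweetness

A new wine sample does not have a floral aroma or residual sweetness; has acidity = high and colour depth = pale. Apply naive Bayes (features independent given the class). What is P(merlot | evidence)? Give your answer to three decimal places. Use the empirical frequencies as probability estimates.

0.002

merlot: (14/73) × (1/14) × (10/14) × (1/14) × (2/14) ≈ 0.0000998442
cabernet: (49/73) × (32/49) × (19/49) × (21/49) × (43/49) ≈ 0.0639264
shiraz: (10/73) × (1/10) × (1/10) × (5/10) × (9/10) ≈ 0.000616438
P(merlot | x) = 0.0000998442 / 0.0646426822 ≈ 0.002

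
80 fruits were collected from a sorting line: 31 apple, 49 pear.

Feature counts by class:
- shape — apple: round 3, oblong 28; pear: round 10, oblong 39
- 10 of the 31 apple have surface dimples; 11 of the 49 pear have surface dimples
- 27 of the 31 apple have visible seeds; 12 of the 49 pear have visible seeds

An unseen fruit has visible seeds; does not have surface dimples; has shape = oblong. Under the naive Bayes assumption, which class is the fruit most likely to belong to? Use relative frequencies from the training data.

apple

apple: (31/80) × (28/31) × (21/31) × (27/31) ≈ 0.206504
pear: (49/80) × (39/49) × (38/49) × (12/49) ≈ 0.0925864
Highest score → apple.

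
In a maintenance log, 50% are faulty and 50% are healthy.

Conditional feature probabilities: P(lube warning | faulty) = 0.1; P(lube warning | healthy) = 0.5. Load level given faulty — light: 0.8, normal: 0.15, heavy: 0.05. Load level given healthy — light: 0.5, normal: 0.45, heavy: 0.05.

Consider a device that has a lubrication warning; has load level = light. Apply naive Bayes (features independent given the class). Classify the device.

faulty: 0.5 × 0.1 × 0.8 = 0.04
healthy: 0.5 × 0.5 × 0.5 = 0.125
Highest score → healthy.

healthy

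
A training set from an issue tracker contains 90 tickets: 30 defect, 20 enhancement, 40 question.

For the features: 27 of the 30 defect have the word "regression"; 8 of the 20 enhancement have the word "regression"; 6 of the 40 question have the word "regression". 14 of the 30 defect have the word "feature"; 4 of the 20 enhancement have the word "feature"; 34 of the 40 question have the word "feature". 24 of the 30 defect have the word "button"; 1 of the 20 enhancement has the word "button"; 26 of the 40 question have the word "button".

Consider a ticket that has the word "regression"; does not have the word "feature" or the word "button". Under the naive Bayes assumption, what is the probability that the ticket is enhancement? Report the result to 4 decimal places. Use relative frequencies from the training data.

0.6555

defect: (30/90) × (27/30) × (16/30) × (6/30) = 0.032
enhancement: (20/90) × (8/20) × (16/20) × (19/20) ≈ 0.0675556
question: (40/90) × (6/40) × (6/40) × (14/40) = 0.0035
P(enhancement | x) = 0.0675556 / 0.1030556 ≈ 0.6555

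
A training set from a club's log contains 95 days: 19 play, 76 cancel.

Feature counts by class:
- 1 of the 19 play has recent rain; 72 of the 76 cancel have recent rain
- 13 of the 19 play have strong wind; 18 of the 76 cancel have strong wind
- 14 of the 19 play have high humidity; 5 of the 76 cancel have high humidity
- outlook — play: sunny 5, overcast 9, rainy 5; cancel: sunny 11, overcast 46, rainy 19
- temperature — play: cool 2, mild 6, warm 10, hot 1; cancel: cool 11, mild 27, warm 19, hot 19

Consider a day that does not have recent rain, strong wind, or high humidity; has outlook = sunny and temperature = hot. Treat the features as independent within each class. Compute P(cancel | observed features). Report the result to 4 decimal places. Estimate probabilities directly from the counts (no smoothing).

play: (19/95) × (18/19) × (6/19) × (5/19) × (5/19) × (1/19) ≈ 0.000218085
cancel: (76/95) × (4/76) × (58/76) × (71/76) × (11/76) × (19/76) ≈ 0.00108621
P(cancel | x) = 0.00108621 / 0.001304295 ≈ 0.8328

0.8328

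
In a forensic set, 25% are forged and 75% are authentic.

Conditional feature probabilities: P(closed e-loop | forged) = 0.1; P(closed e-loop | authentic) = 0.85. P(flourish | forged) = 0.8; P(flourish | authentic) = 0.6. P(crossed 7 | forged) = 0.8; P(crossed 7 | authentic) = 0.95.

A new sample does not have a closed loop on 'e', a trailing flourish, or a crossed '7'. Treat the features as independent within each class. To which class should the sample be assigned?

forged

forged: 0.25 × (1−0.1) × (1−0.8) × (1−0.8) = 0.009
authentic: 0.75 × (1−0.85) × (1−0.6) × (1−0.95) = 0.00225
Highest score → forged.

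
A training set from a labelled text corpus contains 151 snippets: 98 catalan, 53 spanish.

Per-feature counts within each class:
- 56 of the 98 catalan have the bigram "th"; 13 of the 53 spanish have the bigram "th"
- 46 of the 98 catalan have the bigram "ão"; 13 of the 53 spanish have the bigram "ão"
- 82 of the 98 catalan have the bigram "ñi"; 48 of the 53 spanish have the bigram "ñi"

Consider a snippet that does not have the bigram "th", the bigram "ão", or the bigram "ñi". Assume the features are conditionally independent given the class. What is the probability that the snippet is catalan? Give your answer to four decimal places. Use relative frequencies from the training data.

catalan: (98/151) × (42/98) × (52/98) × (16/98) ≈ 0.0240959
spanish: (53/151) × (40/53) × (40/53) × (5/53) ≈ 0.0188609
P(catalan | x) = 0.0240959 / 0.0429568 ≈ 0.5609

0.5609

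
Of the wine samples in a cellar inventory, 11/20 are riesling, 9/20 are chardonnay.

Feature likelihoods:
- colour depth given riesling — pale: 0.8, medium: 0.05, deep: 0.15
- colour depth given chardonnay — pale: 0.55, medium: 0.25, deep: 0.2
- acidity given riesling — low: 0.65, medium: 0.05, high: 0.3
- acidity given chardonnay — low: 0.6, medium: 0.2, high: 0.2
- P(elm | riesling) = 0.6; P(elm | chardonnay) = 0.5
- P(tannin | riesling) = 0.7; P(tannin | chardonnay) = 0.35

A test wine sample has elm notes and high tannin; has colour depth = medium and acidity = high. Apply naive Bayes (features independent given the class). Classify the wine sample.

chardonnay

riesling: 0.55 × 0.05 × 0.3 × 0.6 × 0.7 = 0.003465
chardonnay: 0.45 × 0.25 × 0.2 × 0.5 × 0.35 = 0.0039375
Highest score → chardonnay.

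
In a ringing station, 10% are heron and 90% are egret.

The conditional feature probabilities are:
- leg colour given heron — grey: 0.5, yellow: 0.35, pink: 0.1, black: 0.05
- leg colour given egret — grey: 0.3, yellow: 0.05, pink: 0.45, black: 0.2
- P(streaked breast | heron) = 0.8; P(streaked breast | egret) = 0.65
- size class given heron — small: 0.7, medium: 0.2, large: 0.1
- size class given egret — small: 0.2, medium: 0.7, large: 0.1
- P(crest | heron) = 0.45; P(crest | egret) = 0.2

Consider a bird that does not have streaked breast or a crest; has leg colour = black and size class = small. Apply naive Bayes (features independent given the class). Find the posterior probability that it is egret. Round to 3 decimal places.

heron: 0.1 × 0.05 × (1−0.8) × 0.7 × (1−0.45) = 0.000385
egret: 0.9 × 0.2 × (1−0.65) × 0.2 × (1−0.2) = 0.01008
P(egret | x) = 0.01008 / 0.010465 ≈ 0.963

0.963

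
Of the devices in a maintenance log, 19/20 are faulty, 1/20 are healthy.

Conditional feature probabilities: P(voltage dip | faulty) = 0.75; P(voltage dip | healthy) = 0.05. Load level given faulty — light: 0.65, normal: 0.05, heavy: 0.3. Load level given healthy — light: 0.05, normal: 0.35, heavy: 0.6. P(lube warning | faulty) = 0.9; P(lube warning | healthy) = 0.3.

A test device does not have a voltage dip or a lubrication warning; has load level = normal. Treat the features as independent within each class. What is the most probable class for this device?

faulty: 0.95 × (1−0.75) × 0.05 × (1−0.9) = 0.0011875
healthy: 0.05 × (1−0.05) × 0.35 × (1−0.3) = 0.0116375
Highest score → healthy.

healthy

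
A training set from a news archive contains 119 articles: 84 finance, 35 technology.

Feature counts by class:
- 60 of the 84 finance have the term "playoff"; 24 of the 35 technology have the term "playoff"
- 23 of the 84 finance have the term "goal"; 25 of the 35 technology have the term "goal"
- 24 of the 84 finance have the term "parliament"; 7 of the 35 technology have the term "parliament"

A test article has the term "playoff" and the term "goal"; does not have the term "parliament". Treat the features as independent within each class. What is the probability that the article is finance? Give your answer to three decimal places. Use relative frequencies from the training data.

0.461

finance: (84/119) × (60/84) × (23/84) × (60/84) ≈ 0.0986109
technology: (35/119) × (24/35) × (25/35) × (28/35) ≈ 0.115246
P(finance | x) = 0.0986109 / 0.2138569 ≈ 0.461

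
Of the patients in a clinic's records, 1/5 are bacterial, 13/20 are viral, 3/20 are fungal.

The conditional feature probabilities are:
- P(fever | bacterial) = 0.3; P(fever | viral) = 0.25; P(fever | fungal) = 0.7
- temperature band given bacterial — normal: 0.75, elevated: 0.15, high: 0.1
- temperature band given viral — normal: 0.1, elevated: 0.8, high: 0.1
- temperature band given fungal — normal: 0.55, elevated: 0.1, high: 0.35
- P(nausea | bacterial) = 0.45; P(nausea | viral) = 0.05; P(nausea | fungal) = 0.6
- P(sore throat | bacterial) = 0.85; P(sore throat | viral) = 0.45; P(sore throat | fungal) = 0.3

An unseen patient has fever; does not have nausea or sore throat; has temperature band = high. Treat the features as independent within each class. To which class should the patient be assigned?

bacterial: 0.2 × 0.3 × 0.1 × (1−0.45) × (1−0.85) = 0.000495
viral: 0.65 × 0.25 × 0.1 × (1−0.05) × (1−0.45) = 0.008490625
fungal: 0.15 × 0.7 × 0.35 × (1−0.6) × (1−0.3) = 0.01029
Highest score → fungal.

fungal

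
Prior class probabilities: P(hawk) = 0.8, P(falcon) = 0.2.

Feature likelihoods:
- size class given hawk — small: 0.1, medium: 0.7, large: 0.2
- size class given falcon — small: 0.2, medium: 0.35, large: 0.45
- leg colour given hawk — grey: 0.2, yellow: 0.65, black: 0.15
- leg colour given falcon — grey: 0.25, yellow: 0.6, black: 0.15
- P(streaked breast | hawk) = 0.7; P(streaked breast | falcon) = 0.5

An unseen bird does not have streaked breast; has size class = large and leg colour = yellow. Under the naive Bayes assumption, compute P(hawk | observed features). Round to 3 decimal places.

hawk: 0.8 × 0.2 × 0.65 × (1−0.7) = 0.0312
falcon: 0.2 × 0.45 × 0.6 × (1−0.5) = 0.027
P(hawk | x) = 0.0312 / 0.0582 ≈ 0.536

0.536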